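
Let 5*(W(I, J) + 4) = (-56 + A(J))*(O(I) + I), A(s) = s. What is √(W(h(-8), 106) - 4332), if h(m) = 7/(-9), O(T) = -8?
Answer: I*√39814/3 ≈ 66.511*I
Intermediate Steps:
h(m) = -7/9 (h(m) = 7*(-⅑) = -7/9)
W(I, J) = -4 + (-56 + J)*(-8 + I)/5 (W(I, J) = -4 + ((-56 + J)*(-8 + I))/5 = -4 + (-56 + J)*(-8 + I)/5)
√(W(h(-8), 106) - 4332) = √((428/5 - 56/5*(-7/9) - 8/5*106 + (⅕)*(-7/9)*106) - 4332) = √((428/5 + 392/45 - 848/5 - 742/45) - 4332) = √(-826/9 - 4332) = √(-39814/9) = I*√39814/3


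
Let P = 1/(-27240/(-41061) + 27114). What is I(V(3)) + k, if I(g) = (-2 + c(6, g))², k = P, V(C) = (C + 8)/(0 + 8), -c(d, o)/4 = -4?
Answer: 72739219695/371118398 ≈ 196.00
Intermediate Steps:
c(d, o) = 16 (c(d, o) = -4*(-4) = 16)
V(C) = 1 + C/8 (V(C) = (8 + C)/8 = (8 + C)*(⅛) = 1 + C/8)
P = 13687/371118398 (P = 1/(-27240*(-1/41061) + 27114) = 1/(9080/13687 + 27114) = 1/(371118398/13687) = 13687/371118398 ≈ 3.6880e-5)
k = 13687/371118398 ≈ 3.6880e-5
I(g) = 196 (I(g) = (-2 + 16)² = 14² = 196)
I(V(3)) + k = 196 + 13687/371118398 = 72739219695/371118398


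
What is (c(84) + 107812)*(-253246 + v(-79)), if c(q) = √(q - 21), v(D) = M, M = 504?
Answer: -27248620504 - 758226*√7 ≈ -2.7251e+10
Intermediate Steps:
v(D) = 504
c(q) = √(-21 + q)
(c(84) + 107812)*(-253246 + v(-79)) = (√(-21 + 84) + 107812)*(-253246 + 504) = (√63 + 107812)*(-252742) = (3*√7 + 107812)*(-252742) = (107812 + 3*√7)*(-252742) = -27248620504 - 758226*√7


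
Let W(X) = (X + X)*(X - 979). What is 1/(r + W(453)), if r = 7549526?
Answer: 1/7072970 ≈ 1.4138e-7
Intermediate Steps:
W(X) = 2*X*(-979 + X) (W(X) = (2*X)*(-979 + X) = 2*X*(-979 + X))
1/(r + W(453)) = 1/(7549526 + 2*453*(-979 + 453)) = 1/(7549526 + 2*453*(-526)) = 1/(7549526 - 476556) = 1/7072970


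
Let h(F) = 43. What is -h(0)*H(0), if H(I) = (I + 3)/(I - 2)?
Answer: 129/2 ≈ 64.500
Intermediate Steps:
H(I) = (3 + I)/(-2 + I)
-h(0)*H(0) = -43*(3 + 0)/(-2 + 0) = -43*3/(-2) = -43*(-1/2*3) = -43*(-3)/2 = -1*(-129/2) = 129/2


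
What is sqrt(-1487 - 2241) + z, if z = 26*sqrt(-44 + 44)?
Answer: 4*I*sqrt(233) ≈ 61.057*I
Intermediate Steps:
z = 0 (z = 26*sqrt(0) = 26*0 = 0)
sqrt(-1487 - 2241) + z = sqrt(-1487 - 2241) + 0 = sqrt(-3728) + 0 = 4*I*sqrt(233) + 0 = 4*I*sqrt(233)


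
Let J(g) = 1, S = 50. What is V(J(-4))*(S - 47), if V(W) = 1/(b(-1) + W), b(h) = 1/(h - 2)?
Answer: 9/2 ≈ 4.5000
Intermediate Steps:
b(h) = 1/(-2 + h)
V(W) = 1/(-⅓ + W) (V(W) = 1/(1/(-2 - 1) + W) = 1/(1/(-3) + W) = 1/(-⅓ + W))
V(J(-4))*(S - 47) = (3/(-1 + 3*1))*(50 - 47) = (3/(-1 + 3))*3 = (3/2)*3 = 9/2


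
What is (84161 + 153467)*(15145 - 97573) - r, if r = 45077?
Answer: -19587245861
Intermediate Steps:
(84161 + 153467)*(15145 - 97573) - r = (84161 + 153467)*(15145 - 97573) - 1*45077 = 237628*(-82428) - 45077 = -19587200784 - 45077 = -19587245861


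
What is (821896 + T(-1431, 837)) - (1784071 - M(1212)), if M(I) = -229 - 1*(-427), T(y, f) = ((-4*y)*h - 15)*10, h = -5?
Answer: -1248327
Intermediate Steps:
T(y, f) = -150 + 200*y (T(y, f) = (-4*y*(-5) - 15)*10 = (20*y - 15)*10 = (-15 + 20*y)*10 = -150 + 200*y)
M(I) = 198 (M(I) = -229 + 427 = 198)
(821896 + T(-1431, 837)) - (1784071 - M(1212)) = (821896 + (-150 + 200*(-1431))) - (1784071 - 1*198) = (821896 + (-150 - 286200)) - (1784071 - 198) = (821896 - 286350) - 1*1783873 = 535546 - 1783873 = -1248327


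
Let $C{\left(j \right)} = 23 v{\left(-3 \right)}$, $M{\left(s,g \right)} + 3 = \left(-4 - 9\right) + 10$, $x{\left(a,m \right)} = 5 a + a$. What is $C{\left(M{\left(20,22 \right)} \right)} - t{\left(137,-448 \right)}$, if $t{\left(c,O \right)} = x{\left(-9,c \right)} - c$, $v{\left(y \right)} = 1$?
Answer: $214$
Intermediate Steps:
$x{\left(a,m \right)} = 6 a$
$M{\left(s,g \right)} = -6$ ($M{\left(s,g \right)} = -3 + \left(\left(-4 - 9\right) + 10\right) = -3 + \left(-13 + 10\right) = -3 - 3 = -6$)
$t{\left(c,O \right)} = -54 - c$ ($t{\left(c,O \right)} = 6 \left(-9\right) - c = -54 - c$)
$C{\left(j \right)} = 23$ ($C{\left(j \right)} = 23 \cdot 1 = 23$)
$C{\left(M{\left(20,22 \right)} \right)} - t{\left(137,-448 \right)} = 23 - \left(-54 - 137\right) = 23 - -191 = 23 + 191 = 214$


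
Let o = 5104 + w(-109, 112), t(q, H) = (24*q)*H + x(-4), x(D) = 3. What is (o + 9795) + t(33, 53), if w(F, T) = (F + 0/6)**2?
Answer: 68759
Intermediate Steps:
w(F, T) = F**2 (w(F, T) = (F + 0*(1/6))**2 = (F + 0)**2 = F**2)
t(q, H) = 3 + 24*H*q (t(q, H) = (24*q)*H + 3 = 24*H*q + 3 = 3 + 24*H*q)
o = 16985 (o = 5104 + (-109)**2 = 5104 + 11881 = 16985)
(o + 9795) + t(33, 53) = (16985 + 9795) + (3 + 24*53*33) = 26780 + (3 + 41976) = 26780 + 41979 = 68759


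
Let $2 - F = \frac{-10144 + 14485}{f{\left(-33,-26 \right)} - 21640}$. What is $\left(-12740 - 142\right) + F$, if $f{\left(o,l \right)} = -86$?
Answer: $- \frac{93275513}{7242} \approx -12880.0$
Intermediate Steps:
$F = \frac{15931}{7242}$ ($F = 2 - \frac{-10144 + 14485}{-86 - 21640} = 2 - \frac{4341}{-21726} = 2 - 4341 \left(- \frac{1}{21726}\right) = 2 - - \frac{1447}{7242} = 2 + \frac{1447}{7242} = \frac{15931}{7242} \approx 2.1998$)
$\left(-12740 - 142\right) + F = \left(-12740 - 142\right) + \frac{15931}{7242} = -12882 + \frac{15931}{7242} = - \frac{93275513}{7242}$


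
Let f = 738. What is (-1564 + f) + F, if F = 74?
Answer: -752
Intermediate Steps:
(-1564 + f) + F = (-1564 + 738) + 74 = -826 + 74 = -752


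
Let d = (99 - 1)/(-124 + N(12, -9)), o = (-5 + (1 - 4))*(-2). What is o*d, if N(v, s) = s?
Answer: -224/19 ≈ -11.789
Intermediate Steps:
o = 16 (o = (-5 - 3)*(-2) = -8*(-2) = 16)
d = -14/19 (d = (99 - 1)/(-124 - 9) = 98/(-133) = 98*(-1/133) = -14/19 ≈ -0.73684)
o*d = 16*(-14/19) = -224/19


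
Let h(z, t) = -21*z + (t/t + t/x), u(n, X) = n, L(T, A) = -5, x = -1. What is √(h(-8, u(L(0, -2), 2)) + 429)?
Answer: 3*√67 ≈ 24.556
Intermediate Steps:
h(z, t) = 1 - t - 21*z (h(z, t) = -21*z + (t/t + t/(-1)) = -21*z + (1 + t*(-1)) = -21*z + (1 - t) = 1 - t - 21*z)
√(h(-8, u(L(0, -2), 2)) + 429) = √((1 - 1*(-5) - 21*(-8)) + 429) = √((1 + 5 + 168) + 429) = √(174 + 429) = √603 = 3*√67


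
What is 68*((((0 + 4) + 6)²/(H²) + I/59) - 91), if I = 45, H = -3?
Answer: -2857088/531 ≈ -5380.6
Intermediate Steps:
68*((((0 + 4) + 6)²/(H²) + I/59) - 91) = 68*((((0 + 4) + 6)²/((-3)²) + 45/59) - 91) = 68*(((4 + 6)²/9 + 45*(1/59)) - 91) = 68*((10²*(⅑) + 45/59) - 91) = 68*((100*(⅑) + 45/59) - 91) = 68*((100/9 + 45/59) - 91) = 68*(6305/531 - 91) = 68*(-42016/531) = -2857088/531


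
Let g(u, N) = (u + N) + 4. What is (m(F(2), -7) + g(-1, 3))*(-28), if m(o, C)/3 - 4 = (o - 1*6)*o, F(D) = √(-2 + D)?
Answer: -504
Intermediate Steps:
g(u, N) = 4 + N + u (g(u, N) = (N + u) + 4 = 4 + N + u)
m(o, C) = 12 + 3*o*(-6 + o) (m(o, C) = 12 + 3*((o - 1*6)*o) = 12 + 3*((o - 6)*o) = 12 + 3*((-6 + o)*o) = 12 + 3*(o*(-6 + o)) = 12 + 3*o*(-6 + o))
(m(F(2), -7) + g(-1, 3))*(-28) = ((12 - 18*√(-2 + 2) + 3*(√(-2 + 2))²) + (4 + 3 - 1))*(-28) = ((12 - 18*√0 + 3*(√0)²) + 6)*(-28) = ((12 - 18*0 + 3*0²) + 6)*(-28) = ((12 + 0 + 3*0) + 6)*(-28) = ((12 + 0 + 0) + 6)*(-28) = (12 + 6)*(-28) = 18*(-28) = -504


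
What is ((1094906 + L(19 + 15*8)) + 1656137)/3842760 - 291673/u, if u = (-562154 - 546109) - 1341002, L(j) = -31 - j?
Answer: 314337851833/376477502856 ≈ 0.83494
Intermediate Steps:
u = -2449265 (u = -1108263 - 1341002 = -2449265)
((1094906 + L(19 + 15*8)) + 1656137)/3842760 - 291673/u = ((1094906 + (-31 - (19 + 15*8))) + 1656137)/3842760 - 291673/(-2449265) = ((1094906 + (-31 - (19 + 120))) + 1656137)*(1/3842760) - 291673*(-1/2449265) = ((1094906 + (-31 - 1*139)) + 1656137)*(1/3842760) + 291673/2449265 = ((1094906 + (-31 - 139)) + 1656137)*(1/3842760) + 291673/2449265 = ((1094906 - 170) + 1656137)*(1/3842760) + 291673/2449265 = (1094736 + 1656137)*(1/3842760) + 291673/2449265 = 2750873*(1/3842760) + 291673/2449265 = 2750873/3842760 + 291673/2449265 = 314337851833/376477502856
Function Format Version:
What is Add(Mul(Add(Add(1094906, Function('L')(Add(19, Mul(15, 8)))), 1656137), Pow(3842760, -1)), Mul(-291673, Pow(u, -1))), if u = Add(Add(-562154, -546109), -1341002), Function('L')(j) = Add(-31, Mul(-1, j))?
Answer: Rational(314337851833, 376477502856) ≈ 0.83494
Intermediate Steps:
u = -2449265 (u = Add(-1108263, -1341002) = -2449265)
Add(Mul(Add(Add(1094906, Function('L')(Add(19, Mul(15, 8)))), 1656137), Pow(3842760, -1)), Mul(-291673, Pow(u, -1))) = Add(Mul(Add(Add(1094906, Add(-31, Mul(-1, Add(19, Mul(15, 8))))), 1656137), Pow(3842760, -1)), Mul(-291673, Pow(-2449265, -1))) = Add(Mul(Add(Add(1094906, Add(-31, Mul(-1, Add(19, 120)))), 1656137), Rational(1, 3842760)), Mul(-291673, Rational(-1, 2449265))) = Add(Mul(Add(Add(1094906, Add(-31, Mul(-1, 139))), 1656137), Rational(1, 3842760)), Rational(291673, 2449265)) = Add(Mul(Add(Add(1094906, Add(-31, -139)), 1656137), Rational(1, 3842760)), Rational(291673, 2449265)) = Add(Mul(Add(Add(1094906, -170), 1656137), Rational(1, 3842760)), Rational(291673, 2449265)) = Add(Mul(Add(1094736, 1656137), Rational(1, 3842760)), Rational(291673, 2449265)) = Add(Mul(2750873, Rational(1, 3842760)), Rational(291673, 2449265)) = Add(Rational(2750873, 3842760), Rational(291673, 2449265)) = Rational(314337851833, 376477502856)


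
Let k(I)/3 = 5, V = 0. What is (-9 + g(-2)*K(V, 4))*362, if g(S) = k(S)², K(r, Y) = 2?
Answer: 159642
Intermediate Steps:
k(I) = 15 (k(I) = 3*5 = 15)
g(S) = 225 (g(S) = 15² = 225)
(-9 + g(-2)*K(V, 4))*362 = (-9 + 225*2)*362 = (-9 + 450)*362 = 441*362 = 159642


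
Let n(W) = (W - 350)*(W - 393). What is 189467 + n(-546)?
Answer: 1030811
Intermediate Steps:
n(W) = (-393 + W)*(-350 + W) (n(W) = (-350 + W)*(-393 + W) = (-393 + W)*(-350 + W))
189467 + n(-546) = 189467 + (137550 + (-546)² - 743*(-546)) = 189467 + (137550 + 298116 + 405678) = 189467 + 841344 = 1030811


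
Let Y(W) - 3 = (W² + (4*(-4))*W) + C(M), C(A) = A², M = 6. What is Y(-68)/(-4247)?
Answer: -5751/4247 ≈ -1.3541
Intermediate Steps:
Y(W) = 39 + W² - 16*W (Y(W) = 3 + ((W² + (4*(-4))*W) + 6²) = 3 + ((W² - 16*W) + 36) = 3 + (36 + W² - 16*W) = 39 + W² - 16*W)
Y(-68)/(-4247) = (39 + (-68)² - 16*(-68))/(-4247) = (39 + 4624 + 1088)*(-1/4247) = 5751*(-1/4247) = -5751/4247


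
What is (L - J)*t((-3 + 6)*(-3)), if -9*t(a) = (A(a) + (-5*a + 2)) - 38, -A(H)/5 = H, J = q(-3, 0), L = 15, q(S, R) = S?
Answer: -108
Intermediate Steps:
J = -3
A(H) = -5*H
t(a) = 4 + 10*a/9 (t(a) = -((-5*a + (-5*a + 2)) - 38)/9 = -((-5*a + (2 - 5*a)) - 38)/9 = -((2 - 10*a) - 38)/9 = -(-36 - 10*a)/9 = 4 + 10*a/9)
(L - J)*t((-3 + 6)*(-3)) = (15 - 1*(-3))*(4 + 10*((-3 + 6)*(-3))/9) = (15 + 3)*(4 + 10*(3*(-3))/9) = 18*(4 + (10/9)*(-9)) = 18*(4 - 10) = 18*(-6) = -108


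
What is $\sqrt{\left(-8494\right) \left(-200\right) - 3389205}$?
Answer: $i \sqrt{1690405} \approx 1300.2 i$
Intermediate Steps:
$\sqrt{\left(-8494\right) \left(-200\right) - 3389205} = \sqrt{1698800 - 3389205} = \sqrt{-1690405} = i \sqrt{1690405}$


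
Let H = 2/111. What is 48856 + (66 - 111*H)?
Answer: 48920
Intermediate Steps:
H = 2/111 (H = 2*(1/111) = 2/111 ≈ 0.018018)
48856 + (66 - 111*H) = 48856 + (66 - 111*2/111) = 48856 + (66 - 2) = 48856 + 64 = 48920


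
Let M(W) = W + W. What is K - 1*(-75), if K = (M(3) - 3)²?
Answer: 84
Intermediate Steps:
M(W) = 2*W
K = 9 (K = (2*3 - 3)² = (6 - 3)² = 3² = 9)
K - 1*(-75) = 9 - 1*(-75) = 9 + 75 = 84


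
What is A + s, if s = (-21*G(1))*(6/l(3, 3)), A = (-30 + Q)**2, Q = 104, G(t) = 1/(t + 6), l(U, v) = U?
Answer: 5470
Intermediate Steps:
G(t) = 1/(6 + t)
A = 5476 (A = (-30 + 104)**2 = 74**2 = 5476)
s = -6 (s = (-21/(6 + 1))*(6/3) = (-21/7)*(6*(1/3)) = -21*1/7*2 = -3*2 = -6)
A + s = 5476 - 6 = 5470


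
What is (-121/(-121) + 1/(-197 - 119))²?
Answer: 99225/99856 ≈ 0.99368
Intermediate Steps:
(-121/(-121) + 1/(-197 - 119))² = (-121*(-1/121) + 1/(-316))² = (1 - 1/316)² = (315/316)² = 99225/99856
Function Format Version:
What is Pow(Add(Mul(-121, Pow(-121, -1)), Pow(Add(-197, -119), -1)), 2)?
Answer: Rational(99225, 99856) ≈ 0.99368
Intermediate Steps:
Pow(Add(Mul(-121, Pow(-121, -1)), Pow(Add(-197, -119), -1)), 2) = Pow(Add(Mul(-121, Rational(-1, 121)), Pow(-316, -1)), 2) = Pow(Add(1, Rational(-1, 316)), 2) = Pow(Rational(315, 316), 2) = Rational(99225, 99856)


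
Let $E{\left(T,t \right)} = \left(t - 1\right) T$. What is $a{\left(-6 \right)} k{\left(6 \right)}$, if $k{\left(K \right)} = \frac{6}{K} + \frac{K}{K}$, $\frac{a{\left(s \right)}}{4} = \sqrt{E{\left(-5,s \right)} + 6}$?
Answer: $8 \sqrt{41} \approx 51.225$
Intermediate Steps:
$E{\left(T,t \right)} = T \left(-1 + t\right)$ ($E{\left(T,t \right)} = \left(-1 + t\right) T = T \left(-1 + t\right)$)
$a{\left(s \right)} = 4 \sqrt{11 - 5 s}$ ($a{\left(s \right)} = 4 \sqrt{- 5 \left(-1 + s\right) + 6} = 4 \sqrt{\left(5 - 5 s\right) + 6} = 4 \sqrt{11 - 5 s}$)
$k{\left(K \right)} = 1 + \frac{6}{K}$ ($k{\left(K \right)} = \frac{6}{K} + 1 = 1 + \frac{6}{K}$)
$a{\left(-6 \right)} k{\left(6 \right)} = 4 \sqrt{11 - -30} \frac{6 + 6}{6} = 4 \sqrt{11 + 30} \cdot \frac{1}{6} \cdot 12 = 4 \sqrt{41} \cdot 2 = 8 \sqrt{41}$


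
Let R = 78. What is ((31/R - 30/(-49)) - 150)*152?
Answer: -43277516/1911 ≈ -22647.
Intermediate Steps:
((31/R - 30/(-49)) - 150)*152 = ((31/78 - 30/(-49)) - 150)*152 = ((31*(1/78) - 30*(-1/49)) - 150)*152 = ((31/78 + 30/49) - 150)*152 = (3859/3822 - 150)*152 = -569441/3822*152 = -43277516/1911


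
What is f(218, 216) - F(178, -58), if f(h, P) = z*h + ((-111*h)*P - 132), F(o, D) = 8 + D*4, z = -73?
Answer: -5242590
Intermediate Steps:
F(o, D) = 8 + 4*D
f(h, P) = -132 - 73*h - 111*P*h (f(h, P) = -73*h + ((-111*h)*P - 132) = -73*h + (-111*P*h - 132) = -73*h + (-132 - 111*P*h) = -132 - 73*h - 111*P*h)
f(218, 216) - F(178, -58) = (-132 - 73*218 - 111*216*218) - (8 + 4*(-58)) = (-132 - 15914 - 5226768) - (8 - 232) = -5242814 - 1*(-224) = -5242814 + 224 = -5242590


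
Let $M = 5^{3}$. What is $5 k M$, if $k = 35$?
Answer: $21875$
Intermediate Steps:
$M = 125$
$5 k M = 5 \cdot 35 \cdot 125 = 175 \cdot 125 = 21875$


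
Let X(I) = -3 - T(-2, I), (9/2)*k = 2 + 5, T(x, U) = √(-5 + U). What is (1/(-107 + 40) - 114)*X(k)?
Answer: 22917/67 + 7639*I*√31/201 ≈ 342.04 + 211.6*I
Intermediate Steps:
k = 14/9 (k = 2*(2 + 5)/9 = (2/9)*7 = 14/9 ≈ 1.5556)
X(I) = -3 - √(-5 + I)
(1/(-107 + 40) - 114)*X(k) = (1/(-107 + 40) - 114)*(-3 - √(-5 + 14/9)) = (1/(-67) - 114)*(-3 - √(-31/9)) = (-1/67 - 114)*(-3 - I*√31/3) = -7639*(-3 - I*√31/3)/67 = 22917/67 + 7639*I*√31/201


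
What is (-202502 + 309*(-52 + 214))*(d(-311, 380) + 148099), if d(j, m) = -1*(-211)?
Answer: -22608969640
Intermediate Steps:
d(j, m) = 211
(-202502 + 309*(-52 + 214))*(d(-311, 380) + 148099) = (-202502 + 309*(-52 + 214))*(211 + 148099) = (-202502 + 309*162)*148310 = (-202502 + 50058)*148310 = -152444*148310 = -22608969640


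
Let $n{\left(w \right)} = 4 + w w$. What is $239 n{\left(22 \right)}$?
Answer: $116632$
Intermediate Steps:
$n{\left(w \right)} = 4 + w^{2}$
$239 n{\left(22 \right)} = 239 \left(4 + 22^{2}\right) = 239 \left(4 + 484\right) = 239 \cdot 488 = 116632$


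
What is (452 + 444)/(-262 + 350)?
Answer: 112/11 ≈ 10.182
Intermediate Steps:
(452 + 444)/(-262 + 350) = 896/88 = 896*(1/88) = 112/11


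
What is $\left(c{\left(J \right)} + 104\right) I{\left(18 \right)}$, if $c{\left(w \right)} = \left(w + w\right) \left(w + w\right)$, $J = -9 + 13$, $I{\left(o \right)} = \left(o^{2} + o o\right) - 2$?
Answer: $108528$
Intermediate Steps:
$I{\left(o \right)} = -2 + 2 o^{2}$ ($I{\left(o \right)} = \left(o^{2} + o^{2}\right) - 2 = 2 o^{2} - 2 = -2 + 2 o^{2}$)
$J = 4$
$c{\left(w \right)} = 4 w^{2}$ ($c{\left(w \right)} = 2 w 2 w = 4 w^{2}$)
$\left(c{\left(J \right)} + 104\right) I{\left(18 \right)} = \left(4 \cdot 4^{2} + 104\right) \left(-2 + 2 \cdot 18^{2}\right) = \left(4 \cdot 16 + 104\right) \left(-2 + 2 \cdot 324\right) = \left(64 + 104\right) \left(-2 + 648\right) = 168 \cdot 646 = 108528$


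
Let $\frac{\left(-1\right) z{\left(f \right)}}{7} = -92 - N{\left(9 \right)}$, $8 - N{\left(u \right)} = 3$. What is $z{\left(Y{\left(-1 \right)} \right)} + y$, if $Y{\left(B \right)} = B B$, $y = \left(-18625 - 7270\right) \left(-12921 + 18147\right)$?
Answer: $-135326591$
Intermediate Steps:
$y = -135327270$ ($y = \left(-25895\right) 5226 = -135327270$)
$Y{\left(B \right)} = B^{2}$
$N{\left(u \right)} = 5$ ($N{\left(u \right)} = 8 - 3 = 5$)
$z{\left(f \right)} = 679$ ($z{\left(f \right)} = - 7 \left(-92 - 5\right) = \left(-7\right) \left(-97\right) = 679$)
$z{\left(Y{\left(-1 \right)} \right)} + y = 679 - 135327270 = -135326591$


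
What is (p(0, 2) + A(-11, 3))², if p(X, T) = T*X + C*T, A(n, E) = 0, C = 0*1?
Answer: 0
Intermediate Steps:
C = 0
p(X, T) = T*X (p(X, T) = T*X + 0*T = T*X + 0 = T*X)
(p(0, 2) + A(-11, 3))² = (2*0 + 0)² = (0 + 0)² = 0² = 0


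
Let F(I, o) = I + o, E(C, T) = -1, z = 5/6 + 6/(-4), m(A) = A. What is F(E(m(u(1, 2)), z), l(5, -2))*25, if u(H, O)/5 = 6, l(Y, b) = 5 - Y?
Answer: -25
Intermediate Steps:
u(H, O) = 30 (u(H, O) = 5*6 = 30)
z = -⅔ (z = 5*(⅙) + 6*(-¼) = ⅚ - 3/2 = -⅔ ≈ -0.66667)
F(E(m(u(1, 2)), z), l(5, -2))*25 = (-1 + (5 - 1*5))*25 = (-1 + (5 - 5))*25 = (-1 + 0)*25 = -1*25 = -25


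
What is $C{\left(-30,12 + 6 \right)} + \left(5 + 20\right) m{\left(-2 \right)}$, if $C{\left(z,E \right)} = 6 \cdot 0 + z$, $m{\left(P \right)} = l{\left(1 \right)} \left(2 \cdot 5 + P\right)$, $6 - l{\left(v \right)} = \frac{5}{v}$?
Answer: $170$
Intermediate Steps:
$l{\left(v \right)} = 6 - \frac{5}{v}$
$m{\left(P \right)} = 10 + P$ ($m{\left(P \right)} = \left(6 - \frac{5}{1}\right) \left(2 \cdot 5 + P\right) = \left(6 - 5\right) \left(10 + P\right) = 1 \left(10 + P\right) = 10 + P$)
$C{\left(z,E \right)} = z$ ($C{\left(z,E \right)} = 0 + z = z$)
$C{\left(-30,12 + 6 \right)} + \left(5 + 20\right) m{\left(-2 \right)} = -30 + \left(5 + 20\right) \left(10 - 2\right) = -30 + 25 \cdot 8 = -30 + 200 = 170$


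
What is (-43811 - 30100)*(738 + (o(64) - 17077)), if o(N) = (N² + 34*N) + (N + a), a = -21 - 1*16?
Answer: 742066440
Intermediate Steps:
a = -37 (a = -21 - 16 = -37)
o(N) = -37 + N² + 35*N (o(N) = (N² + 34*N) + (N - 37) = (N² + 34*N) + (-37 + N) = -37 + N² + 35*N)
(-43811 - 30100)*(738 + (o(64) - 17077)) = (-43811 - 30100)*(738 + ((-37 + 64² + 35*64) - 17077)) = -73911*(738 + ((-37 + 4096 + 2240) - 17077)) = -73911*(738 + (6299 - 17077)) = -73911*(738 - 10778) = -73911*(-10040) = 742066440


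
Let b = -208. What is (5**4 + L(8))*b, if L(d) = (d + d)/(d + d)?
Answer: -130208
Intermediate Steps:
L(d) = 1 (L(d) = (2*d)/((2*d)) = (2*d)*(1/(2*d)) = 1)
(5**4 + L(8))*b = (5**4 + 1)*(-208) = (625 + 1)*(-208) = 626*(-208) = -130208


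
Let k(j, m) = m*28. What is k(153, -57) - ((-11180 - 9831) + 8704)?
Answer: 10711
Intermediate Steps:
k(j, m) = 28*m
k(153, -57) - ((-11180 - 9831) + 8704) = 28*(-57) - ((-11180 - 9831) + 8704) = -1596 - (-21011 + 8704) = -1596 - 1*(-12307) = -1596 + 12307 = 10711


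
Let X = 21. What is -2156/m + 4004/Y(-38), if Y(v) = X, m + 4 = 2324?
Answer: 330143/1740 ≈ 189.74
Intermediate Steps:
m = 2320 (m = -4 + 2324 = 2320)
Y(v) = 21
-2156/m + 4004/Y(-38) = -2156/2320 + 4004/21 = -2156*1/2320 + 4004*(1/21) = -539/580 + 572/3 = 330143/1740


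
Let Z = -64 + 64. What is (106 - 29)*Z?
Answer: 0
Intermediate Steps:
Z = 0
(106 - 29)*Z = (106 - 29)*0 = 77*0 = 0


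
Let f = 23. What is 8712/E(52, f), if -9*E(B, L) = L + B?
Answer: -26136/25 ≈ -1045.4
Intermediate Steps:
E(B, L) = -B/9 - L/9 (E(B, L) = -(L + B)/9 = -(B + L)/9 = -B/9 - L/9)
8712/E(52, f) = 8712/(-1/9*52 - 1/9*23) = 8712/(-52/9 - 23/9) = 8712/(-25/3) = 8712*(-3/25) = -26136/25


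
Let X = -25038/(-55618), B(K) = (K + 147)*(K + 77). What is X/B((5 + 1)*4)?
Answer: 1391/53365471 ≈ 2.6066e-5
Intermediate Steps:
B(K) = (77 + K)*(147 + K) (B(K) = (147 + K)*(77 + K) = (77 + K)*(147 + K))
X = 12519/27809 (X = -25038*(-1/55618) = 12519/27809 ≈ 0.45018)
X/B((5 + 1)*4) = 12519/(27809*(11319 + ((5 + 1)*4)² + 224*((5 + 1)*4))) = 12519/(27809*(11319 + (6*4)² + 224*(6*4))) = 12519/(27809*(11319 + 24² + 224*24)) = 12519/(27809*(11319 + 576 + 5376)) = (12519/27809)/17271 = (12519/27809)*(1/17271) = 1391/53365471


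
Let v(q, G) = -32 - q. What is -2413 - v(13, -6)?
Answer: -2368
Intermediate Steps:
-2413 - v(13, -6) = -2413 - (-32 - 1*13) = -2413 - (-32 - 13) = -2413 - 1*(-45) = -2413 + 45 = -2368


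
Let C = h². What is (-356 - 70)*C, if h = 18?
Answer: -138024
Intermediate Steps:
C = 324 (C = 18² = 324)
(-356 - 70)*C = (-356 - 70)*324 = -426*324 = -138024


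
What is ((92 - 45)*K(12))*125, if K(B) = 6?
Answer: 35250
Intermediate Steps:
((92 - 45)*K(12))*125 = ((92 - 45)*6)*125 = (47*6)*125 = 282*125 = 35250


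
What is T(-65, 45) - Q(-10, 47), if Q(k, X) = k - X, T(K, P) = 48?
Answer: 105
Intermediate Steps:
T(-65, 45) - Q(-10, 47) = 48 - (-10 - 1*47) = 48 - (-10 - 47) = 48 - 1*(-57) = 48 + 57 = 105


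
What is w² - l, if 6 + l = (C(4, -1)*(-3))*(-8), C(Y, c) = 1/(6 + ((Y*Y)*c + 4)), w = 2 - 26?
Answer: 586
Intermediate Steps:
w = -24
C(Y, c) = 1/(10 + c*Y²) (C(Y, c) = 1/(6 + (Y²*c + 4)) = 1/(6 + (c*Y² + 4)) = 1/(6 + (4 + c*Y²)) = 1/(10 + c*Y²))
l = -10 (l = -6 + (-3/(10 - 1*4²))*(-8) = -6 + (-3/(10 - 1*16))*(-8) = -6 + (-3/(10 - 16))*(-8) = -6 + (-3/(-6))*(-8) = -6 - ⅙*(-3)*(-8) = -6 + (½)*(-8) = -6 - 4 = -10)
w² - l = (-24)² - 1*(-10) = 576 + 10 = 586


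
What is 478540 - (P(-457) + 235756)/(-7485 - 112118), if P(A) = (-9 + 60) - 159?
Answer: 57235055268/119603 ≈ 4.7854e+5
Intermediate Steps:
P(A) = -108 (P(A) = 51 - 159 = -108)
478540 - (P(-457) + 235756)/(-7485 - 112118) = 478540 - (-108 + 235756)/(-7485 - 112118) = 478540 - 235648/(-119603) = 478540 - 235648*(-1)/119603 = 478540 - 1*(-235648/119603) = 478540 + 235648/119603 = 57235055268/119603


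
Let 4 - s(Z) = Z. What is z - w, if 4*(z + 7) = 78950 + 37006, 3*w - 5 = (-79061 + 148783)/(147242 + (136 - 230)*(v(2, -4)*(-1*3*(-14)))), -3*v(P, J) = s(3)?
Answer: 6457855678/222837 ≈ 28980.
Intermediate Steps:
s(Z) = 4 - Z
v(P, J) = -⅓ (v(P, J) = -(4 - 1*3)/3 = -(4 - 3)/3 = -⅓*1 = -⅓)
w = 406256/222837 (w = 5/3 + ((-79061 + 148783)/(147242 + (136 - 230)*(-(-1*3)*(-14)/3)))/3 = 5/3 + (69722/(147242 - (-94)*(-3*(-14))/3))/3 = 5/3 + (69722/(147242 - (-94)*42/3))/3 = 5/3 + (69722/(147242 - 94*(-14)))/3 = 5/3 + (69722/(147242 + 1316))/3 = 5/3 + (69722/148558)/3 = 5/3 + (69722*(1/148558))/3 = 5/3 + (⅓)*(34861/74279) = 5/3 + 34861/222837 = 406256/222837 ≈ 1.8231)
z = 28982 (z = -7 + (78950 + 37006)/4 = -7 + (¼)*115956 = -7 + 28989 = 28982)
z - w = 28982 - 1*406256/222837 = 28982 - 406256/222837 = 6457855678/222837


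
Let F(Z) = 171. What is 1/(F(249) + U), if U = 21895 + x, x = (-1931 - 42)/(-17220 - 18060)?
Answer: 35280/778490453 ≈ 4.5318e-5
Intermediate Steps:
x = 1973/35280 (x = -1973/(-35280) = -1973*(-1/35280) = 1973/35280 ≈ 0.055924)
U = 772457573/35280 (U = 21895 + 1973/35280 = 772457573/35280 ≈ 21895.)
1/(F(249) + U) = 1/(171 + 772457573/35280) = 1/(778490453/35280) = 35280/778490453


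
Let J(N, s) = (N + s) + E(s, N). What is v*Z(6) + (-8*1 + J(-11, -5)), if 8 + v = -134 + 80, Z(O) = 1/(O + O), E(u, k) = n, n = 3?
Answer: -157/6 ≈ -26.167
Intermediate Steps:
E(u, k) = 3
Z(O) = 1/(2*O)
J(N, s) = 3 + N + s (J(N, s) = (N + s) + 3 = 3 + N + s)
v = -62 (v = -8 + (-134 + 80) = -8 - 54 = -62)
v*Z(6) + (-8*1 + J(-11, -5)) = -31/6 + (-8*1 + (3 - 11 - 5)) = -31/6 + (-8 - 13) = -62*1/12 - 21 = -31/6 - 21 = -157/6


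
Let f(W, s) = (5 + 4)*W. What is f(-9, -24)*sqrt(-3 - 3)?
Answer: -81*I*sqrt(6) ≈ -198.41*I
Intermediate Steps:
f(W, s) = 9*W
f(-9, -24)*sqrt(-3 - 3) = (9*(-9))*sqrt(-3 - 3) = -81*I*sqrt(6)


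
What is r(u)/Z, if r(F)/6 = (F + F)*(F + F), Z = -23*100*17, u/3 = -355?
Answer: -272214/391 ≈ -696.20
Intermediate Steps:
u = -1065 (u = 3*(-355) = -1065)
Z = -39100 (Z = -2300*17 = -39100)
r(F) = 24*F² (r(F) = 6*((F + F)*(F + F)) = 6*((2*F)*(2*F)) = 6*(4*F²) = 24*F²)
r(u)/Z = (24*(-1065)²)/(-39100) = (24*1134225)*(-1/39100) = 27221400*(-1/39100) = -272214/391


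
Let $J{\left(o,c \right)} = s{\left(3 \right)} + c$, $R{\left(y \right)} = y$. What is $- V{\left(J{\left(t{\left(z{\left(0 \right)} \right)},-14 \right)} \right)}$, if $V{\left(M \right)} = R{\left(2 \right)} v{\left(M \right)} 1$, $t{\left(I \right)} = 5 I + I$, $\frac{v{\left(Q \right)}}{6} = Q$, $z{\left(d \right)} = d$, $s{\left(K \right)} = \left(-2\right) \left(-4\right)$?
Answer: $72$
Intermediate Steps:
$s{\left(K \right)} = 8$
$v{\left(Q \right)} = 6 Q$
$t{\left(I \right)} = 6 I$
$J{\left(o,c \right)} = 8 + c$
$V{\left(M \right)} = 12 M$ ($V{\left(M \right)} = 2 \cdot 6 M 1 = 12 M 1 = 12 M$)
$- V{\left(J{\left(t{\left(z{\left(0 \right)} \right)},-14 \right)} \right)} = - 12 \left(8 - 14\right) = - 12 \left(-6\right) = \left(-1\right) \left(-72\right) = 72$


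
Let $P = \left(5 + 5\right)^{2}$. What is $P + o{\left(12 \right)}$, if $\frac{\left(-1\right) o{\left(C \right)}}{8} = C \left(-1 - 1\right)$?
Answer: $292$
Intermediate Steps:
$P = 100$ ($P = 10^{2} = 100$)
$o{\left(C \right)} = 16 C$ ($o{\left(C \right)} = - 8 C \left(-1 - 1\right) = - 8 C \left(-2\right) = - 8 \left(- 2 C\right) = 16 C$)
$P + o{\left(12 \right)} = 100 + 16 \cdot 12 = 100 + 192 = 292$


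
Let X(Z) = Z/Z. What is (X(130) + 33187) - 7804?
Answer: 25384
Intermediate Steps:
X(Z) = 1
(X(130) + 33187) - 7804 = (1 + 33187) - 7804 = 33188 - 7804 = 25384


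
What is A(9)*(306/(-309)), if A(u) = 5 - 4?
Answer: -102/103 ≈ -0.99029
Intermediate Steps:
A(u) = 1
A(9)*(306/(-309)) = 1*(306/(-309)) = 1*(306*(-1/309)) = 1*(-102/103) = -102/103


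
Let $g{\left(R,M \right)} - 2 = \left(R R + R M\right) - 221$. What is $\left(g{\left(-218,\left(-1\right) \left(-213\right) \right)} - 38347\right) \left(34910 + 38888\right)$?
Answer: $-2765653848$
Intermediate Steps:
$g{\left(R,M \right)} = -219 + R^{2} + M R$ ($g{\left(R,M \right)} = 2 - \left(221 - R M - R R\right) = 2 - \left(221 - R^{2} - M R\right) = 2 + \left(-221 + R^{2} + M R\right) = -219 + R^{2} + M R$)
$\left(g{\left(-218,\left(-1\right) \left(-213\right) \right)} - 38347\right) \left(34910 + 38888\right) = \left(\left(-219 + \left(-218\right)^{2} + \left(-1\right) \left(-213\right) \left(-218\right)\right) - 38347\right) \left(34910 + 38888\right) = \left(\left(-219 + 47524 + 213 \left(-218\right)\right) - 38347\right) 73798 = \left(\left(-219 + 47524 - 46434\right) - 38347\right) 73798 = \left(871 - 38347\right) 73798 = \left(-37476\right) 73798 = -2765653848$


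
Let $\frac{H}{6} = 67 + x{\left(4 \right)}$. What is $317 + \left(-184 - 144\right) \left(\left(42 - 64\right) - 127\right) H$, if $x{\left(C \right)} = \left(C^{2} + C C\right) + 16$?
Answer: $33721997$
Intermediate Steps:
$x{\left(C \right)} = 16 + 2 C^{2}$ ($x{\left(C \right)} = \left(C^{2} + C^{2}\right) + 16 = 2 C^{2} + 16 = 16 + 2 C^{2}$)
$H = 690$ ($H = 6 \left(67 + \left(16 + 2 \cdot 4^{2}\right)\right) = 6 \left(67 + \left(16 + 2 \cdot 16\right)\right) = 6 \left(67 + \left(16 + 32\right)\right) = 6 \left(67 + 48\right) = 6 \cdot 115 = 690$)
$317 + \left(-184 - 144\right) \left(\left(42 - 64\right) - 127\right) H = 317 + \left(-184 - 144\right) \left(\left(42 - 64\right) - 127\right) 690 = 317 + - 328 \left(\left(42 - 64\right) - 127\right) 690 = 317 + - 328 \left(-22 - 127\right) 690 = 317 + \left(-328\right) \left(-149\right) 690 = 317 + 48872 \cdot 690 = 317 + 33721680 = 33721997$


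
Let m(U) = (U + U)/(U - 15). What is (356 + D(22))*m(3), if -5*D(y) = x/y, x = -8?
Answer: -9792/55 ≈ -178.04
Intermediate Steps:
m(U) = 2*U/(-15 + U) (m(U) = (2*U)/(-15 + U) = 2*U/(-15 + U))
D(y) = 8/(5*y) (D(y) = -(-8)/(5*y) = 8/(5*y))
(356 + D(22))*m(3) = (356 + (8/5)/22)*(2*3/(-15 + 3)) = (356 + (8/5)*(1/22))*(2*3/(-12)) = (356 + 4/55)*(2*3*(-1/12)) = (19584/55)*(-1/2) = -9792/55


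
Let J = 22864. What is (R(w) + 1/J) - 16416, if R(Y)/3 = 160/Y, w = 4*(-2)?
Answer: -376707263/22864 ≈ -16476.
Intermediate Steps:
w = -8
R(Y) = 480/Y (R(Y) = 3*(160/Y) = 480/Y)
(R(w) + 1/J) - 16416 = (480/(-8) + 1/22864) - 16416 = (480*(-⅛) + 1/22864) - 16416 = (-60 + 1/22864) - 16416 = -1371839/22864 - 16416 = -376707263/22864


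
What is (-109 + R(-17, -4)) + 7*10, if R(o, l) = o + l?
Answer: -60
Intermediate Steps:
R(o, l) = l + o
(-109 + R(-17, -4)) + 7*10 = (-109 + (-4 - 17)) + 7*10 = (-109 - 21) + 70 = -130 + 70 = -60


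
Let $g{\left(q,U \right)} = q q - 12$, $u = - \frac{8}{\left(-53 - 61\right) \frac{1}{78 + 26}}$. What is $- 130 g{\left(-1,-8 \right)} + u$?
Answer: $\frac{81926}{57} \approx 1437.3$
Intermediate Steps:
$u = \frac{416}{57}$ ($u = - \frac{8}{\left(-114\right) \frac{1}{104}} = - \frac{8}{- \frac{57}{52}} = \left(-8\right) \left(- \frac{52}{57}\right) = \frac{416}{57} \approx 7.2982$)
$g{\left(q,U \right)} = -12 + q^{2}$ ($g{\left(q,U \right)} = q^{2} - 12 = -12 + q^{2}$)
$- 130 g{\left(-1,-8 \right)} + u = - 130 \left(-12 + \left(-1\right)^{2}\right) + \frac{416}{57} = - 130 \left(-12 + 1\right) + \frac{416}{57} = \left(-130\right) \left(-11\right) + \frac{416}{57} = 1430 + \frac{416}{57} = \frac{81926}{57}$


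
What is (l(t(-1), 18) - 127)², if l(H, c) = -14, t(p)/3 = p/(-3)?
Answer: 19881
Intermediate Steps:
t(p) = -p (t(p) = 3*(p/(-3)) = 3*(p*(-⅓)) = 3*(-p/3) = -p)
(l(t(-1), 18) - 127)² = (-14 - 127)² = (-141)² = 19881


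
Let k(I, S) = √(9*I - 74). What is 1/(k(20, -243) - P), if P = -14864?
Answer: 7432/110469195 - √106/220938390 ≈ 6.7230e-5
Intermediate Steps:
k(I, S) = √(-74 + 9*I)
1/(k(20, -243) - P) = 1/(√(-74 + 9*20) - 1*(-14864)) = 1/(√(-74 + 180) + 14864) = 1/(√106 + 14864) = 1/(14864 + √106)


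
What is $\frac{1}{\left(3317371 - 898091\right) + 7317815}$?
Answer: $\frac{1}{9737095} \approx 1.027 \cdot 10^{-7}$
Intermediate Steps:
$\frac{1}{\left(3317371 - 898091\right) + 7317815} = \frac{1}{2419280 + 7317815} = \frac{1}{9737095}$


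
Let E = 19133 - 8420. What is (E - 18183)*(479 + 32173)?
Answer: -243910440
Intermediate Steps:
E = 10713
(E - 18183)*(479 + 32173) = (10713 - 18183)*(479 + 32173) = -7470*32652 = -243910440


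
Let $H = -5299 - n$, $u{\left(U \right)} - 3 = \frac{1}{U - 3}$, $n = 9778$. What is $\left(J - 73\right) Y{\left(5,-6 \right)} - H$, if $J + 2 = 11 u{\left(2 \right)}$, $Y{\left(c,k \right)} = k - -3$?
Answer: $15236$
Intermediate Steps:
$Y{\left(c,k \right)} = 3 + k$ ($Y{\left(c,k \right)} = k + 3 = 3 + k$)
$u{\left(U \right)} = 3 + \frac{1}{-3 + U}$ ($u{\left(U \right)} = 3 + \frac{1}{U - 3} = 3 + \frac{1}{-3 + U}$)
$H = -15077$ ($H = -5299 - 9778 = -15077$)
$J = 20$ ($J = -2 + 11 \frac{-8 + 3 \cdot 2}{-3 + 2} = -2 + 11 \frac{-8 + 6}{-1} = -2 + 11 \left(\left(-1\right) \left(-2\right)\right) = -2 + 11 \cdot 2 = -2 + 22 = 20$)
$\left(J - 73\right) Y{\left(5,-6 \right)} - H = \left(20 - 73\right) \left(3 - 6\right) - -15077 = \left(-53\right) \left(-3\right) + 15077 = 159 + 15077 = 15236$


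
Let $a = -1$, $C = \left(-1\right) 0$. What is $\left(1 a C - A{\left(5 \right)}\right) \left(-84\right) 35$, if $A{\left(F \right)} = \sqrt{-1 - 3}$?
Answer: $5880 i \approx 5880.0 i$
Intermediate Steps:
$C = 0$
$A{\left(F \right)} = 2 i$ ($A{\left(F \right)} = \sqrt{-4} = 2 i$)
$\left(1 a C - A{\left(5 \right)}\right) \left(-84\right) 35 = \left(1 \left(-1\right) 0 - 2 i\right) \left(-84\right) 35 = \left(\left(-1\right) 0 - 2 i\right) \left(-84\right) 35 = \left(0 - 2 i\right) \left(-84\right) 35 = - 2 i \left(-84\right) 35 = 168 i 35 = 5880 i$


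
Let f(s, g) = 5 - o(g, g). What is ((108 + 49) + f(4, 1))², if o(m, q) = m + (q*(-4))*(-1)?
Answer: 24649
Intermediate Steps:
o(m, q) = m + 4*q (o(m, q) = m - 4*q*(-1) = m + 4*q)
f(s, g) = 5 - 5*g (f(s, g) = 5 - (g + 4*g) = 5 - 5*g)
((108 + 49) + f(4, 1))² = ((108 + 49) + (5 - 5*1))² = (157 + (5 - 5))² = (157 + 0)² = 157² = 24649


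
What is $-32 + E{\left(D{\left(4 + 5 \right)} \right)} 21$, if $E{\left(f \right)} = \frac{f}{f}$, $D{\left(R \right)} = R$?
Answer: $-11$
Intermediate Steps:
$E{\left(f \right)} = 1$
$-32 + E{\left(D{\left(4 + 5 \right)} \right)} 21 = -32 + 1 \cdot 21 = -32 + 21 = -11$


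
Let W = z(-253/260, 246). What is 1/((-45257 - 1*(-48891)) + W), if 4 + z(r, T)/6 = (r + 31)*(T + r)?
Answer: 33800/1614099647 ≈ 2.0940e-5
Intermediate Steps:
z(r, T) = -24 + 6*(31 + r)*(T + r) (z(r, T) = -24 + 6*((r + 31)*(T + r)) = -24 + 6*((31 + r)*(T + r)) = -24 + 6*(31 + r)*(T + r))
W = 1491270447/33800 (W = -24 + 6*(-253/260)² + 186*246 + 186*(-253/260) + 6*246*(-253/260) = -24 + 6*(-253*1/260)² + 45756 + 186*(-253*1/260) + 6*246*(-253*1/260) = -24 + 6*(-253/260)² + 45756 + 186*(-253/260) + 6*246*(-253/260) = -24 + 6*(64009/67600) + 45756 - 23529/130 - 93357/65 = -24 + 192027/33800 + 45756 - 23529/130 - 93357/65 = 1491270447/33800 ≈ 44120.)
1/((-45257 - 1*(-48891)) + W) = 1/((-45257 - 1*(-48891)) + 1491270447/33800) = 1/((-45257 + 48891) + 1491270447/33800) = 1/(3634 + 1491270447/33800) = 1/(1614099647/33800) = 33800/1614099647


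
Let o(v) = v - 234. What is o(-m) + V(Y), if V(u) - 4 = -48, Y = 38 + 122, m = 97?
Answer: -375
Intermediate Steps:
Y = 160
o(v) = -234 + v
V(u) = -44 (V(u) = 4 - 48 = -44)
o(-m) + V(Y) = (-234 - 1*97) - 44 = (-234 - 97) - 44 = -331 - 44 = -375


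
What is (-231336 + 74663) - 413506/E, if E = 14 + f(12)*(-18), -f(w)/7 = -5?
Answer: -48048531/308 ≈ -1.5600e+5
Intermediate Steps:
f(w) = 35 (f(w) = -7*(-5) = 35)
E = -616 (E = 14 + 35*(-18) = 14 - 630 = -616)
(-231336 + 74663) - 413506/E = (-231336 + 74663) - 413506/(-616) = -156673 - 413506*(-1/616) = -156673 + 206753/308 = -48048531/308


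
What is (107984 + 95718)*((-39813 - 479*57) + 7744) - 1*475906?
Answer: -12094671050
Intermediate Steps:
(107984 + 95718)*((-39813 - 479*57) + 7744) - 1*475906 = 203702*((-39813 - 27303) + 7744) - 475906 = 203702*(-67116 + 7744) - 475906 = 203702*(-59372) - 475906 = -12094195144 - 475906 = -12094671050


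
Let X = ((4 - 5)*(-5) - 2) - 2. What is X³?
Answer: 1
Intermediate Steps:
X = 1 (X = (-1*(-5) - 2) - 2 = (5 - 2) - 2 = 3 - 2 = 1)
X³ = 1³ = 1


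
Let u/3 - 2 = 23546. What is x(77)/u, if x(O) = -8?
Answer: -2/17661 ≈ -0.00011324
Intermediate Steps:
u = 70644 (u = 6 + 3*23546 = 6 + 70638 = 70644)
x(77)/u = -8/70644 = -8*1/70644 = -2/17661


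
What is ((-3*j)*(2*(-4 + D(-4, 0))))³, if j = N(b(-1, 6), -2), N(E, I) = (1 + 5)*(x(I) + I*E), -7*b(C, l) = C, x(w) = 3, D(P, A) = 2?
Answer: 2560108032/343 ≈ 7.4639e+6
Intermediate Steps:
b(C, l) = -C/7
N(E, I) = 18 + 6*E*I (N(E, I) = (1 + 5)*(3 + I*E) = 6*(3 + E*I) = 18 + 6*E*I)
j = 114/7 (j = 18 + 6*(-⅐*(-1))*(-2) = 18 + 6*(⅐)*(-2) = 18 - 12/7 = 114/7 ≈ 16.286)
((-3*j)*(2*(-4 + D(-4, 0))))³ = ((-3*114/7)*(2*(-4 + 2)))³ = (-684*(-2)/7)³ = (-342/7*(-4))³ = (1368/7)³ = 2560108032/343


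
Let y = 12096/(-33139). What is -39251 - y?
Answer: -1300726793/33139 ≈ -39251.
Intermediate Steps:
y = -12096/33139 (y = 12096*(-1/33139) = -12096/33139 ≈ -0.36501)
-39251 - y = -39251 - 1*(-12096/33139) = -39251 + 12096/33139 = -1300726793/33139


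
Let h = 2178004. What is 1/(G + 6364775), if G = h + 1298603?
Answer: 1/9841382 ≈ 1.0161e-7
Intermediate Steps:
G = 3476607 (G = 2178004 + 1298603 = 3476607)
1/(G + 6364775) = 1/(3476607 + 6364775) = 1/9841382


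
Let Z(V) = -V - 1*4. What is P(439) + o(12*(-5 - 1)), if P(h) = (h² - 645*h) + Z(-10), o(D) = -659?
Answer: -91087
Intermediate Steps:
Z(V) = -4 - V (Z(V) = -V - 4 = -4 - V)
P(h) = 6 + h² - 645*h (P(h) = (h² - 645*h) + (-4 - 1*(-10)) = (h² - 645*h) + (-4 + 10) = (h² - 645*h) + 6 = 6 + h² - 645*h)
P(439) + o(12*(-5 - 1)) = (6 + 439² - 645*439) - 659 = (6 + 192721 - 283155) - 659 = -90428 - 659 = -91087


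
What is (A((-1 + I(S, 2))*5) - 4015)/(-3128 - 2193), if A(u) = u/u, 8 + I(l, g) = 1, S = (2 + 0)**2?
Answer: 4014/5321 ≈ 0.75437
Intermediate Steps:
S = 4 (S = 2**2 = 4)
I(l, g) = -7 (I(l, g) = -8 + 1 = -7)
A(u) = 1
(A((-1 + I(S, 2))*5) - 4015)/(-3128 - 2193) = (1 - 4015)/(-3128 - 2193) = -4014/(-5321) = -4014*(-1/5321) = 4014/5321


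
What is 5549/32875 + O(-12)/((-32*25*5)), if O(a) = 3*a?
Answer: 46759/263000 ≈ 0.17779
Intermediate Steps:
5549/32875 + O(-12)/((-32*25*5)) = 5549/32875 + (3*(-12))/((-32*25*5)) = 5549*(1/32875) - 36/((-800*5)) = 5549/32875 - 36/(-4000) = 5549/32875 - 36*(-1/4000) = 5549/32875 + 9/1000 = 46759/263000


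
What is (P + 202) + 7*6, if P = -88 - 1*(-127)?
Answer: 283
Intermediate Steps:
P = 39 (P = -88 + 127 = 39)
(P + 202) + 7*6 = (39 + 202) + 7*6 = 241 + 42 = 283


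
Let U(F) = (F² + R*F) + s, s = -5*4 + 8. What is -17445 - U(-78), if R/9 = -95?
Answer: -90207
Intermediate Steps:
s = -12 (s = -20 + 8 = -12)
R = -855 (R = 9*(-95) = -855)
U(F) = -12 + F² - 855*F (U(F) = (F² - 855*F) - 12 = -12 + F² - 855*F)
-17445 - U(-78) = -17445 - (-12 + (-78)² - 855*(-78)) = -17445 - (-12 + 6084 + 66690) = -17445 - 1*72762 = -17445 - 72762 = -90207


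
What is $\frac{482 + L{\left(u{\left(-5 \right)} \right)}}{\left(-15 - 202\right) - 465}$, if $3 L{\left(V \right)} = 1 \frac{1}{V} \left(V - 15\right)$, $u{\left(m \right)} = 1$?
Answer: $- \frac{716}{1023} \approx -0.6999$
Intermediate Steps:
$L{\left(V \right)} = \frac{-15 + V}{3 V}$ ($L{\left(V \right)} = \frac{1 \frac{1}{V} \left(V - 15\right)}{3} = \frac{\frac{1}{V} \left(-15 + V\right)}{3} = \frac{-15 + V}{3 V}$)
$\frac{482 + L{\left(u{\left(-5 \right)} \right)}}{\left(-15 - 202\right) - 465} = \frac{482 + \frac{-15 + 1}{3 \cdot 1}}{\left(-15 - 202\right) - 465} = \frac{482 + \frac{1}{3} \cdot 1 \left(-14\right)}{-217 - 465} = \frac{482 - \frac{14}{3}}{-682} = \frac{1432}{3} \left(- \frac{1}{682}\right) = - \frac{716}{1023}$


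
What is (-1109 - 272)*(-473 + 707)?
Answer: -323154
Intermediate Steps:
(-1109 - 272)*(-473 + 707) = -1381*234 = -323154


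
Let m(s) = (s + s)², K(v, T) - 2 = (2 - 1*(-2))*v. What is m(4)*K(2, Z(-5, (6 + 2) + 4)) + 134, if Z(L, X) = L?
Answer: 774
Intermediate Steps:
K(v, T) = 2 + 4*v (K(v, T) = 2 + (2 - 1*(-2))*v = 2 + (2 + 2)*v = 2 + 4*v)
m(s) = 4*s² (m(s) = (2*s)² = 4*s²)
m(4)*K(2, Z(-5, (6 + 2) + 4)) + 134 = (4*4²)*(2 + 4*2) + 134 = (4*16)*(2 + 8) + 134 = 64*10 + 134 = 640 + 134 = 774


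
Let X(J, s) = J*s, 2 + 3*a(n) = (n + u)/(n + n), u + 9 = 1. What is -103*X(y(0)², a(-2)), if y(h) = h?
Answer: 0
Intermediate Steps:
u = -8 (u = -9 + 1 = -8)
a(n) = -⅔ + (-8 + n)/(6*n) (a(n) = -⅔ + ((n - 8)/(n + n))/3 = -⅔ + ((-8 + n)/((2*n)))/3 = -⅔ + ((-8 + n)*(1/(2*n)))/3 = -⅔ + ((-8 + n)/(2*n))/3 = -⅔ + (-8 + n)/(6*n))
-103*X(y(0)², a(-2)) = -103*0²*(⅙)*(-8 - 3*(-2))/(-2) = -0*(⅙)*(-½)*(-8 + 6) = -0*(⅙)*(-½)*(-2) = -0/6 = -103*0 = 0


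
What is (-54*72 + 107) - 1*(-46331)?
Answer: 42550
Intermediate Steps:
(-54*72 + 107) - 1*(-46331) = (-3888 + 107) + 46331 = -3781 + 46331 = 42550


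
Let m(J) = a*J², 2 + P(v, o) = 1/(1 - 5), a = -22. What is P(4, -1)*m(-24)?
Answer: 28512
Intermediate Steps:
P(v, o) = -9/4 (P(v, o) = -2 + 1/(1 - 5) = -2 + 1/(-4) = -2 - ¼ = -9/4)
m(J) = -22*J²
P(4, -1)*m(-24) = -(-99)*(-24)²/2 = -(-99)*576/2 = -9/4*(-12672) = 28512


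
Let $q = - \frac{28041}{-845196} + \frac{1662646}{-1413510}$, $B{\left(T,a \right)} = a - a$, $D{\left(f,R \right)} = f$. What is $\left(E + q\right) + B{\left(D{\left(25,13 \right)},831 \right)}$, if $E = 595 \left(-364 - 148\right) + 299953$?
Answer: $- \frac{933481951158871}{199115499660} \approx -4688.1$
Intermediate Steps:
$B{\left(T,a \right)} = 0$
$q = - \frac{227604252451}{199115499660}$ ($q = \left(-28041\right) \left(- \frac{1}{845196}\right) + 1662646 \left(- \frac{1}{1413510}\right) = \frac{9347}{281732} - \frac{831323}{706755} = - \frac{227604252451}{199115499660} \approx -1.1431$)
$E = -4687$ ($E = 595 \left(-512\right) + 299953 = -304640 + 299953 = -4687$)
$\left(E + q\right) + B{\left(D{\left(25,13 \right)},831 \right)} = \left(-4687 - \frac{227604252451}{199115499660}\right) + 0 = - \frac{933481951158871}{199115499660} + 0 = - \frac{933481951158871}{199115499660}$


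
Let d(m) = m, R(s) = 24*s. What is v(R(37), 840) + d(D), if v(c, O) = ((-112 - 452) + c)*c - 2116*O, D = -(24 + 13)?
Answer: -1489765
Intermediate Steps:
D = -37 (D = -1*37 = -37)
v(c, O) = -2116*O + c*(-564 + c) (v(c, O) = (-564 + c)*c - 2116*O = c*(-564 + c) - 2116*O = -2116*O + c*(-564 + c))
v(R(37), 840) + d(D) = ((24*37)**2 - 2116*840 - 13536*37) - 37 = (888**2 - 1777440 - 564*888) - 37 = (788544 - 1777440 - 500832) - 37 = -1489728 - 37 = -1489765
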